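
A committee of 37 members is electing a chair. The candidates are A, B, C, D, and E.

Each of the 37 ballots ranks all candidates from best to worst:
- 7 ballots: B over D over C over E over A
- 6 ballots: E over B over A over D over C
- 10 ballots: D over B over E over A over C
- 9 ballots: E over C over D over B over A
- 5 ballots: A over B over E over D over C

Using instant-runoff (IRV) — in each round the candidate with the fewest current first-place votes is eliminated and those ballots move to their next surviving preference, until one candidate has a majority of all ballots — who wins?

B

Round 1: A 5, B 7, C 0, D 10, E 15. C eliminated.
Round 2: A 5, B 7, D 10, E 15. A eliminated.
Round 3: B 12, D 10, E 15. D eliminated.
Round 4: B 22, E 15. B has a majority (≥19).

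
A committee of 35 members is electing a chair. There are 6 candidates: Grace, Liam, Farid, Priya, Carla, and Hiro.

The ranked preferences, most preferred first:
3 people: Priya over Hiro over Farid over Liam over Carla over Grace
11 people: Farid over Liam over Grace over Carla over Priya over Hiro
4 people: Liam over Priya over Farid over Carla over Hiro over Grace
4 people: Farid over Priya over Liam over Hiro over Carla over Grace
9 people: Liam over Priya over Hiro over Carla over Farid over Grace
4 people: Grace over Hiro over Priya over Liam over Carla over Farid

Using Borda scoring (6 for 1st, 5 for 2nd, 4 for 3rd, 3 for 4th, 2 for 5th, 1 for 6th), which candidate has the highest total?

Liam

Grace: 3×1 + 11×4 + 4×1 + 4×1 + 9×1 + 4×6 = 88
Liam: 3×3 + 11×5 + 4×6 + 4×4 + 9×6 + 4×3 = 170
Farid: 3×4 + 11×6 + 4×4 + 4×6 + 9×2 + 4×1 = 140
Priya: 3×6 + 11×2 + 4×5 + 4×5 + 9×5 + 4×4 = 141
Carla: 3×2 + 11×3 + 4×3 + 4×2 + 9×3 + 4×2 = 94
Hiro: 3×5 + 11×1 + 4×2 + 4×3 + 9×4 + 4×5 = 102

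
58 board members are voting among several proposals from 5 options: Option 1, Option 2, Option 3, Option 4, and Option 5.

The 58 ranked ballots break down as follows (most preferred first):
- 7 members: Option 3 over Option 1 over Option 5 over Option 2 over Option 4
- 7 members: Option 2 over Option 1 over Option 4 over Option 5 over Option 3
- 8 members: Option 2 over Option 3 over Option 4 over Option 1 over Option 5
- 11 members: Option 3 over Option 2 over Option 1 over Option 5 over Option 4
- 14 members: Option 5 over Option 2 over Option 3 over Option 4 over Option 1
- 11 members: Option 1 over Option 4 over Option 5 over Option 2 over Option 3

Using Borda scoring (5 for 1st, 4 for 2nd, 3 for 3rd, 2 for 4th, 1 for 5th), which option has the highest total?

Option 2

Option 1: 7×4 + 7×4 + 8×2 + 11×3 + 14×1 + 11×5 = 174
Option 2: 7×2 + 7×5 + 8×5 + 11×4 + 14×4 + 11×2 = 211
Option 3: 7×5 + 7×1 + 8×4 + 11×5 + 14×3 + 11×1 = 182
Option 4: 7×1 + 7×3 + 8×3 + 11×1 + 14×2 + 11×4 = 135
Option 5: 7×3 + 7×2 + 8×1 + 11×2 + 14×5 + 11×3 = 168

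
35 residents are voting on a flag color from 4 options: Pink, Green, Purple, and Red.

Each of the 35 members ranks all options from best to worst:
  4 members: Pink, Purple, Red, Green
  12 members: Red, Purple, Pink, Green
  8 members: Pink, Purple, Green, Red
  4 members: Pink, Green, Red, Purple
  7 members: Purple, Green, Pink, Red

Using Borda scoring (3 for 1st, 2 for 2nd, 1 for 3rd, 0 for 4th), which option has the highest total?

Purple

Pink: 4×3 + 12×1 + 8×3 + 4×3 + 7×1 = 67
Green: 4×0 + 12×0 + 8×1 + 4×2 + 7×2 = 30
Purple: 4×2 + 12×2 + 8×2 + 4×0 + 7×3 = 69
Red: 4×1 + 12×3 + 8×0 + 4×1 + 7×0 = 44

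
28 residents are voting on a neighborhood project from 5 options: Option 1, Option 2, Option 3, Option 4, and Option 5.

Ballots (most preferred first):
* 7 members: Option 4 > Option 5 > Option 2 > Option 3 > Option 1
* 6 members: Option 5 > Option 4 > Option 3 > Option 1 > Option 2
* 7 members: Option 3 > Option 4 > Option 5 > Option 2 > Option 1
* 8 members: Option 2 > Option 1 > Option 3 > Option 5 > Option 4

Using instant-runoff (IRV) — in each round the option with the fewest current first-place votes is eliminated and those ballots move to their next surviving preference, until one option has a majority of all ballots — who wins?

Round 1: Option 1 0, Option 2 8, Option 3 7, Option 4 7, Option 5 6. Option 1 eliminated.
Round 2: Option 2 8, Option 3 7, Option 4 7, Option 5 6. Option 5 eliminated.
Round 3: Option 2 8, Option 3 7, Option 4 13. Option 3 eliminated.
Round 4: Option 2 8, Option 4 20. Option 4 has a majority (≥15).

Option 4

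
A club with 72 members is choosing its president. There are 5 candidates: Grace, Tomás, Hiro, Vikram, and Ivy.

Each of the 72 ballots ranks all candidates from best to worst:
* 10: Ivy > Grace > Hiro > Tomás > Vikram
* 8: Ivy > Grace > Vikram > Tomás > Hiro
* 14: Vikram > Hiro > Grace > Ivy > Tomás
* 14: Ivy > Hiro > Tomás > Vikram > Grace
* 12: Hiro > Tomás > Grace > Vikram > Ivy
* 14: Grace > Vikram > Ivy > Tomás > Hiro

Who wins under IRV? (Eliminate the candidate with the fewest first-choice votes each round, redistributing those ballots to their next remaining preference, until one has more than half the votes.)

Grace

Round 1: Grace 14, Tomás 0, Hiro 12, Vikram 14, Ivy 32. Tomás eliminated.
Round 2: Grace 14, Hiro 12, Vikram 14, Ivy 32. Hiro eliminated.
Round 3: Grace 26, Vikram 14, Ivy 32. Vikram eliminated.
Round 4: Grace 40, Ivy 32. Grace has a majority (≥37).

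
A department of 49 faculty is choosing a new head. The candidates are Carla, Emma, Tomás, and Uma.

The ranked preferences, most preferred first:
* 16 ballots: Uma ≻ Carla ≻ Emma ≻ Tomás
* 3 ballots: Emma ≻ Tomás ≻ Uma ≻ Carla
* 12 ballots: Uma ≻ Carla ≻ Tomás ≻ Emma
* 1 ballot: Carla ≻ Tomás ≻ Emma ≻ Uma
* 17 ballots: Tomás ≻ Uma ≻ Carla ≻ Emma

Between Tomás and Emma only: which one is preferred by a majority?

Tomás

Tomás is ranked above Emma on 30 ballots; Emma above Tomás on 19.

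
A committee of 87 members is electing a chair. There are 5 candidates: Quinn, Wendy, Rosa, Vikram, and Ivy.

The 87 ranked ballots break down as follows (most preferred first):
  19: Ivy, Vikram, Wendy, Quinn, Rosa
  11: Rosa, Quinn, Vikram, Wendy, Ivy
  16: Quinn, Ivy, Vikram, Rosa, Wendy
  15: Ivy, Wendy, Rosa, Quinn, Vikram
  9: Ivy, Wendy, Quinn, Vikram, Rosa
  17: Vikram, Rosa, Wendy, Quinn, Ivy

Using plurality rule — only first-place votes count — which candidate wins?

First-place votes: Quinn 16, Wendy 0, Rosa 11, Vikram 17, Ivy 43.

Ivy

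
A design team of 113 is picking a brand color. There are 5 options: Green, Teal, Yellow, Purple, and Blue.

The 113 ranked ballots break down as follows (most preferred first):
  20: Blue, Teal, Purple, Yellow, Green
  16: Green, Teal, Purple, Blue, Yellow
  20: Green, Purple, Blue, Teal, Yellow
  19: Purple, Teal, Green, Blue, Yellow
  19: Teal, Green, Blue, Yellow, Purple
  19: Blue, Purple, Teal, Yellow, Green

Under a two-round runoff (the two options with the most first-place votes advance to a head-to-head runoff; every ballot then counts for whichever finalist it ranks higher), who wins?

Round 1 first-place votes: Green 36, Teal 19, Yellow 0, Purple 19, Blue 39. Blue and Green advance.
Runoff: Blue is ranked above Green on 39 ballots, Green above Blue on 74.

Green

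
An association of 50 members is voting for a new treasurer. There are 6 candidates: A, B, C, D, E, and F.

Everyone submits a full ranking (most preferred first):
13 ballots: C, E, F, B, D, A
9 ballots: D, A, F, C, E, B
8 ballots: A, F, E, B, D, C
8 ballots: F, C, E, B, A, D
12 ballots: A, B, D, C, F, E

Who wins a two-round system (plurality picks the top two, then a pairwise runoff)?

A

Round 1 first-place votes: A 20, B 0, C 13, D 9, E 0, F 8. A and C advance.
Runoff: A is ranked above C on 29 ballots, C above A on 21.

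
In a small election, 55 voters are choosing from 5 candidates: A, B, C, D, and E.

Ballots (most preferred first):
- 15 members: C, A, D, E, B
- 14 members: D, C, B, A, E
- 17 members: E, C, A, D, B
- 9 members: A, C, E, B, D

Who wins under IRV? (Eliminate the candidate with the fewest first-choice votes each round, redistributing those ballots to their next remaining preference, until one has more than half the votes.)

C

Round 1: A 9, B 0, C 15, D 14, E 17. B eliminated.
Round 2: A 9, C 15, D 14, E 17. A eliminated.
Round 3: C 24, D 14, E 17. D eliminated.
Round 4: C 38, E 17. C has a majority (≥28).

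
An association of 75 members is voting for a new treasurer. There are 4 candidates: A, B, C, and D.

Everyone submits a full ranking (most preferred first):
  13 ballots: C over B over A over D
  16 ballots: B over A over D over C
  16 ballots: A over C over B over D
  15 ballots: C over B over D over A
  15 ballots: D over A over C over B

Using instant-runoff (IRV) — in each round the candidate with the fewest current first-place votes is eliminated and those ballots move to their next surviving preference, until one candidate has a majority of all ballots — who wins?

Round 1: A 16, B 16, C 28, D 15. D eliminated.
Round 2: A 31, B 16, C 28. B eliminated.
Round 3: A 47, C 28. A has a majority (≥38).

A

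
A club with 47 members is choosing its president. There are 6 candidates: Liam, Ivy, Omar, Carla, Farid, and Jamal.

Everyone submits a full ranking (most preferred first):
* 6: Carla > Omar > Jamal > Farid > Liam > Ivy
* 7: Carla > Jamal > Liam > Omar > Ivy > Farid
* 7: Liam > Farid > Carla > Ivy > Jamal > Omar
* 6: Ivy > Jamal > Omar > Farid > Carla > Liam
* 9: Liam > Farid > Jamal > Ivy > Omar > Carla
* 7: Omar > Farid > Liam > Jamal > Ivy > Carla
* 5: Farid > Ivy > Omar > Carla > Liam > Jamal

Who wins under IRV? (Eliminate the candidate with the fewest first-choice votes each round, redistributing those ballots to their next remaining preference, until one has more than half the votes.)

Carla

Round 1: Liam 16, Ivy 6, Omar 7, Carla 13, Farid 5, Jamal 0. Jamal eliminated.
Round 2: Liam 16, Ivy 6, Omar 7, Carla 13, Farid 5. Farid eliminated.
Round 3: Liam 16, Ivy 11, Omar 7, Carla 13. Omar eliminated.
Round 4: Liam 23, Ivy 11, Carla 13. Ivy eliminated.
Round 5: Liam 23, Carla 24. Carla has a majority (≥24).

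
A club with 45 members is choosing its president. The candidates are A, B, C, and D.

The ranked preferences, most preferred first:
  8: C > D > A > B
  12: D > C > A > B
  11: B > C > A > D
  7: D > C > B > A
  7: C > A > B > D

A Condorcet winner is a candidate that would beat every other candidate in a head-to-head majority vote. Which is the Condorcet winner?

C vs A: 45–0
C vs B: 34–11
C vs D: 26–19
C beats every other candidate.

C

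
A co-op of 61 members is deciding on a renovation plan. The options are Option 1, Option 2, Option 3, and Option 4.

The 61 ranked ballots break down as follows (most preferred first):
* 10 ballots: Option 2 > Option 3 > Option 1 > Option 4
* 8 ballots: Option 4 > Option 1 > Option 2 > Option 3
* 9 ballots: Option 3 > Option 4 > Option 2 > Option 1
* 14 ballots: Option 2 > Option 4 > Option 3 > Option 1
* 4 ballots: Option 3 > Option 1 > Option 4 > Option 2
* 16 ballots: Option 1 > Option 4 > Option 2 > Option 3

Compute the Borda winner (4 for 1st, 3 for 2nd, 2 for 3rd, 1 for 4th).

Option 4

Option 1: 10×2 + 8×3 + 9×1 + 14×1 + 4×3 + 16×4 = 143
Option 2: 10×4 + 8×2 + 9×2 + 14×4 + 4×1 + 16×2 = 166
Option 3: 10×3 + 8×1 + 9×4 + 14×2 + 4×4 + 16×1 = 134
Option 4: 10×1 + 8×4 + 9×3 + 14×3 + 4×2 + 16×3 = 167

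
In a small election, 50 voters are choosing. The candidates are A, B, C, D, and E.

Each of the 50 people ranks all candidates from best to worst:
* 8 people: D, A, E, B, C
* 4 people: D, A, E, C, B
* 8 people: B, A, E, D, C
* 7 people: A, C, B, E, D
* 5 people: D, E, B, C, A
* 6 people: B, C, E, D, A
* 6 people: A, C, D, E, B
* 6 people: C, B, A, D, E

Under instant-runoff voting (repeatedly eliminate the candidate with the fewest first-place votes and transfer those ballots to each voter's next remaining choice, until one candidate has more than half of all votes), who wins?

Round 1: A 13, B 14, C 6, D 17, E 0. E eliminated.
Round 2: A 13, B 14, C 6, D 17. C eliminated.
Round 3: A 13, B 20, D 17. A eliminated.
Round 4: B 27, D 23. B has a majority (≥26).

B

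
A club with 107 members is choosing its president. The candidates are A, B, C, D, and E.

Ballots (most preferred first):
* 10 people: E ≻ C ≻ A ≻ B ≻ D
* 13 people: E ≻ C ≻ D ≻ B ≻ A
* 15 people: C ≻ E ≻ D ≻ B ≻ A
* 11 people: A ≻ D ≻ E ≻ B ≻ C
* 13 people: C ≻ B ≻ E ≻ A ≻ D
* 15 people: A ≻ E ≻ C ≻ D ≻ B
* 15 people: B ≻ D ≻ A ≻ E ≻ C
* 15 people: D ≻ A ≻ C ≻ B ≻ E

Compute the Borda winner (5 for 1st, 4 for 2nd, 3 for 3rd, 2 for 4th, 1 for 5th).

E

A: 10×3 + 13×1 + 15×1 + 11×5 + 13×2 + 15×5 + 15×3 + 15×4 = 319
B: 10×2 + 13×2 + 15×2 + 11×2 + 13×4 + 15×1 + 15×5 + 15×2 = 270
C: 10×4 + 13×4 + 15×5 + 11×1 + 13×5 + 15×3 + 15×1 + 15×3 = 348
D: 10×1 + 13×3 + 15×3 + 11×4 + 13×1 + 15×2 + 15×4 + 15×5 = 316
E: 10×5 + 13×5 + 15×4 + 11×3 + 13×3 + 15×4 + 15×2 + 15×1 = 352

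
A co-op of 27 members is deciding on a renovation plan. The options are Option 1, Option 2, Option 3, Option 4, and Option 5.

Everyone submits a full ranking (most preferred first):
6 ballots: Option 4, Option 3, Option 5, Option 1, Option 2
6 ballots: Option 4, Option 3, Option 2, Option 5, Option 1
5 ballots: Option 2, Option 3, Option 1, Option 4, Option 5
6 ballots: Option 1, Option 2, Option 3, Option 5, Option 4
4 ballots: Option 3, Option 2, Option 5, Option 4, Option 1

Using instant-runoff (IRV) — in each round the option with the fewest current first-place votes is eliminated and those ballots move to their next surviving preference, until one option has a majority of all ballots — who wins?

Round 1: Option 1 6, Option 2 5, Option 3 4, Option 4 12, Option 5 0. Option 5 eliminated.
Round 2: Option 1 6, Option 2 5, Option 3 4, Option 4 12. Option 3 eliminated.
Round 3: Option 1 6, Option 2 9, Option 4 12. Option 1 eliminated.
Round 4: Option 2 15, Option 4 12. Option 2 has a majority (≥14).

Option 2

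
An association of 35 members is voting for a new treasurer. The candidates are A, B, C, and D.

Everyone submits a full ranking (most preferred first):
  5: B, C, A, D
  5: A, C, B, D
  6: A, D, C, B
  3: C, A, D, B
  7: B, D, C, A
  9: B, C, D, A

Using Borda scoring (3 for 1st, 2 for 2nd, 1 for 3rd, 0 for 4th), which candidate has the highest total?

A: 5×1 + 5×3 + 6×3 + 3×2 + 7×0 + 9×0 = 44
B: 5×3 + 5×1 + 6×0 + 3×0 + 7×3 + 9×3 = 68
C: 5×2 + 5×2 + 6×1 + 3×3 + 7×1 + 9×2 = 60
D: 5×0 + 5×0 + 6×2 + 3×1 + 7×2 + 9×1 = 38

B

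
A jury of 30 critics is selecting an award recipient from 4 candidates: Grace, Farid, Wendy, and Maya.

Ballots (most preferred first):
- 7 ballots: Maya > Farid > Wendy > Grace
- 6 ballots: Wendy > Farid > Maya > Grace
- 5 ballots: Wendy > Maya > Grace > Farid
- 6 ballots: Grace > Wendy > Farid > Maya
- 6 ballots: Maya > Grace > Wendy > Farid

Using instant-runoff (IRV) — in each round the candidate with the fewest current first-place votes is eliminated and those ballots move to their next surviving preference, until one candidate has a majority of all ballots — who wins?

Round 1: Grace 6, Farid 0, Wendy 11, Maya 13. Farid eliminated.
Round 2: Grace 6, Wendy 11, Maya 13. Grace eliminated.
Round 3: Wendy 17, Maya 13. Wendy has a majority (≥16).

Wendy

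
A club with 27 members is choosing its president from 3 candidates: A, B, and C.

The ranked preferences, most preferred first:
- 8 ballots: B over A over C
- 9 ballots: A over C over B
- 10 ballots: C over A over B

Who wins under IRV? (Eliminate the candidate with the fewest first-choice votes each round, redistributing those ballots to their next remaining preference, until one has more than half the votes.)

A

Round 1: A 9, B 8, C 10. B eliminated.
Round 2: A 17, C 10. A has a majority (≥14).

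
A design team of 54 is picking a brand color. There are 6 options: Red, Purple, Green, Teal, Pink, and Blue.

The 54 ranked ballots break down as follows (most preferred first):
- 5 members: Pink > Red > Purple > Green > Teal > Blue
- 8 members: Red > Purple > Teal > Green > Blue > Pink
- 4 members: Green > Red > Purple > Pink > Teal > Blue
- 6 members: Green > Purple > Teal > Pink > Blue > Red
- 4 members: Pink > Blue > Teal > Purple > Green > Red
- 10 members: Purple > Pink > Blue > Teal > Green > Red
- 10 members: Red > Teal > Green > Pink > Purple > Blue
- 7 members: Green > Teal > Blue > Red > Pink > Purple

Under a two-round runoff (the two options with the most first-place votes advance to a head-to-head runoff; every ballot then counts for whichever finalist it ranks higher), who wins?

Green

Round 1 first-place votes: Red 18, Purple 10, Green 17, Teal 0, Pink 9, Blue 0. Red and Green advance.
Runoff: Red is ranked above Green on 23 ballots, Green above Red on 31.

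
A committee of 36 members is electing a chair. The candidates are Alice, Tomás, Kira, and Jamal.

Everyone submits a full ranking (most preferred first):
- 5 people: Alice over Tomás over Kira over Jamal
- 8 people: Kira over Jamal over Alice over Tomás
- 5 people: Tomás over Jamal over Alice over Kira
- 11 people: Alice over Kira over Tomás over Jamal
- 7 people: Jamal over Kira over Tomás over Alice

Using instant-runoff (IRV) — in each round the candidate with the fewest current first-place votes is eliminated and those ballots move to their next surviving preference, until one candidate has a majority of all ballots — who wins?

Round 1: Alice 16, Tomás 5, Kira 8, Jamal 7. Tomás eliminated.
Round 2: Alice 16, Kira 8, Jamal 12. Kira eliminated.
Round 3: Alice 16, Jamal 20. Jamal has a majority (≥19).

Jamal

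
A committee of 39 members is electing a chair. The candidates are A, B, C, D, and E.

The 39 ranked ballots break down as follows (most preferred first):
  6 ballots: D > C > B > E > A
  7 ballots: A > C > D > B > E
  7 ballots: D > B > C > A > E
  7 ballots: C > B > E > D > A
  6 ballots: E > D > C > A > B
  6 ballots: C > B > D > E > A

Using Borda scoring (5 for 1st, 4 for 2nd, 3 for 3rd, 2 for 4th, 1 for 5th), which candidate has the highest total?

C

A: 6×1 + 7×5 + 7×2 + 7×1 + 6×2 + 6×1 = 80
B: 6×3 + 7×2 + 7×4 + 7×4 + 6×1 + 6×4 = 118
C: 6×4 + 7×4 + 7×3 + 7×5 + 6×3 + 6×5 = 156
D: 6×5 + 7×3 + 7×5 + 7×2 + 6×4 + 6×3 = 142
E: 6×2 + 7×1 + 7×1 + 7×3 + 6×5 + 6×2 = 89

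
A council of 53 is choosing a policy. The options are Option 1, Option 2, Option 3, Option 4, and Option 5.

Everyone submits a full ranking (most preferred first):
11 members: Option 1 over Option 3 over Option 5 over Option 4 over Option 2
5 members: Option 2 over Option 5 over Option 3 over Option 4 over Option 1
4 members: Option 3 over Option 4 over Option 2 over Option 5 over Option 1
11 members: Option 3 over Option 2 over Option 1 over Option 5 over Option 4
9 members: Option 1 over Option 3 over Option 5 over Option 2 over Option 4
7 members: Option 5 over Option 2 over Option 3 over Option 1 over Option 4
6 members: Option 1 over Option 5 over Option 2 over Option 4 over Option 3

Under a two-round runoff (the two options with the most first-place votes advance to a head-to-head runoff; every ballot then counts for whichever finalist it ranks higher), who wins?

Round 1 first-place votes: Option 1 26, Option 2 5, Option 3 15, Option 4 0, Option 5 7. Option 1 and Option 3 advance.
Runoff: Option 1 is ranked above Option 3 on 26 ballots, Option 3 above Option 1 on 27.

Option 3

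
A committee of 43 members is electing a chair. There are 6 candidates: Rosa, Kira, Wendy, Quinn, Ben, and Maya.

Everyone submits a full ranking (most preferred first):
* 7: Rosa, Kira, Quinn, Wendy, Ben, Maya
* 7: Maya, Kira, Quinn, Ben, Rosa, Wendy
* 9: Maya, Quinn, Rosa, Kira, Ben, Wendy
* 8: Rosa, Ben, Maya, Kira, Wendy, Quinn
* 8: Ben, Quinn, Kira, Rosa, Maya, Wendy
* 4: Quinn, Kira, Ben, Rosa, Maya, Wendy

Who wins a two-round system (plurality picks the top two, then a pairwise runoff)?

Round 1 first-place votes: Rosa 15, Kira 0, Wendy 0, Quinn 4, Ben 8, Maya 16. Maya and Rosa advance.
Runoff: Maya is ranked above Rosa on 16 ballots, Rosa above Maya on 27.

Rosa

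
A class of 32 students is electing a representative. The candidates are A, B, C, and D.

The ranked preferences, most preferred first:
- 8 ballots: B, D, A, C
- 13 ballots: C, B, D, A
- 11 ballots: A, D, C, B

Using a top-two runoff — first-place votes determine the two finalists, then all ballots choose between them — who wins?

A

Round 1 first-place votes: A 11, B 8, C 13, D 0. C and A advance.
Runoff: C is ranked above A on 13 ballots, A above C on 19.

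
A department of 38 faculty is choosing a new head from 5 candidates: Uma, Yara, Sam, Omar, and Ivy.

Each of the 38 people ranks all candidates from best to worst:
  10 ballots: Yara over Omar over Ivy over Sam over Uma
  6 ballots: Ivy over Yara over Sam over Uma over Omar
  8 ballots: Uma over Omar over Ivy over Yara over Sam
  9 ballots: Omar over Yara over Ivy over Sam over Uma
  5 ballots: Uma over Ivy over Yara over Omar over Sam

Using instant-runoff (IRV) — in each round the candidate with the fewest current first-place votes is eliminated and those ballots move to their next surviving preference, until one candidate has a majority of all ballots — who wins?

Yara

Round 1: Uma 13, Yara 10, Sam 0, Omar 9, Ivy 6. Sam eliminated.
Round 2: Uma 13, Yara 10, Omar 9, Ivy 6. Ivy eliminated.
Round 3: Uma 13, Yara 16, Omar 9. Omar eliminated.
Round 4: Uma 13, Yara 25. Yara has a majority (≥20).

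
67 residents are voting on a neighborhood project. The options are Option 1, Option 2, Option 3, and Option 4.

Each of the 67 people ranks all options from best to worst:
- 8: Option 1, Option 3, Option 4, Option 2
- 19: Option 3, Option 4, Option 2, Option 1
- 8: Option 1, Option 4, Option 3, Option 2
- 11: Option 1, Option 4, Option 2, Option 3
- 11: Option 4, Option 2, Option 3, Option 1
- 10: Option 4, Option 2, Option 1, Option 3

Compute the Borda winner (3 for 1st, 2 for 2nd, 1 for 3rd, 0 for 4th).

Option 1: 8×3 + 19×0 + 8×3 + 11×3 + 11×0 + 10×1 = 91
Option 2: 8×0 + 19×1 + 8×0 + 11×1 + 11×2 + 10×2 = 72
Option 3: 8×2 + 19×3 + 8×1 + 11×0 + 11×1 + 10×0 = 92
Option 4: 8×1 + 19×2 + 8×2 + 11×2 + 11×3 + 10×3 = 147

Option 4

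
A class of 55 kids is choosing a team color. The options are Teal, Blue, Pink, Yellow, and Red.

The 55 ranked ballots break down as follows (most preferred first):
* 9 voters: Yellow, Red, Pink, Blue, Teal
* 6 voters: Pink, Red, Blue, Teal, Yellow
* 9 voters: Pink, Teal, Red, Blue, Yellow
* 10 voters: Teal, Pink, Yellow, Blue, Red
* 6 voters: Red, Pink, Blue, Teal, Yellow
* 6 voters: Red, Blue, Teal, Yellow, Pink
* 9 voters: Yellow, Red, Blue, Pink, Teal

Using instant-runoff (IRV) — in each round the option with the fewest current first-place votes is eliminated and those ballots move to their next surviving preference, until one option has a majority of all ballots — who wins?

Round 1: Teal 10, Blue 0, Pink 15, Yellow 18, Red 12. Blue eliminated.
Round 2: Teal 10, Pink 15, Yellow 18, Red 12. Teal eliminated.
Round 3: Pink 25, Yellow 18, Red 12. Red eliminated.
Round 4: Pink 31, Yellow 24. Pink has a majority (≥28).

Pink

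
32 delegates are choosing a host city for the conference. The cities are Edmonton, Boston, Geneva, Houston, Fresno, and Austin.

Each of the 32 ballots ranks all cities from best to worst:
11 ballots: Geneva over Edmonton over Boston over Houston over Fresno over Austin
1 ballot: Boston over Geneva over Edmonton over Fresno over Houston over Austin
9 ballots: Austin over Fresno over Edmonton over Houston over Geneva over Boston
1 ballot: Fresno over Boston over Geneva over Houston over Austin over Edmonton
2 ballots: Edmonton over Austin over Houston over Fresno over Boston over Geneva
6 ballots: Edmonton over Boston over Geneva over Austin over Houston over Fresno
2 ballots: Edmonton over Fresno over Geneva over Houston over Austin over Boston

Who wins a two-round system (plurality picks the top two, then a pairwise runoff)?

Round 1 first-place votes: Edmonton 10, Boston 1, Geneva 11, Houston 0, Fresno 1, Austin 9. Geneva and Edmonton advance.
Runoff: Geneva is ranked above Edmonton on 13 ballots, Edmonton above Geneva on 19.

Edmonton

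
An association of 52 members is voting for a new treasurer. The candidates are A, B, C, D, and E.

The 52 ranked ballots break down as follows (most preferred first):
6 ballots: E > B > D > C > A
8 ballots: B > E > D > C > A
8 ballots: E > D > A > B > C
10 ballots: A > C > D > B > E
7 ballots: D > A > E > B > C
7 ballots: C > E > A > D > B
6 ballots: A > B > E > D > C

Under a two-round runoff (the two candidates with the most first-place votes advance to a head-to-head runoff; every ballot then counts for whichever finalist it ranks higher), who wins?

Round 1 first-place votes: A 16, B 8, C 7, D 7, E 14. A and E advance.
Runoff: A is ranked above E on 23 ballots, E above A on 29.

E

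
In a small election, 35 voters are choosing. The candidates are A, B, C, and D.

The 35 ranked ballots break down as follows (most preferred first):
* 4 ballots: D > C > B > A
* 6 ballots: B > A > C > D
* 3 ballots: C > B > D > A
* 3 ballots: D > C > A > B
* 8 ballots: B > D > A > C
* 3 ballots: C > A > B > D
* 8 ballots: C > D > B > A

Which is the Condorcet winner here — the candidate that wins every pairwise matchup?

C vs A: 21–14
C vs B: 21–14
C vs D: 20–15
C beats every other candidate.

C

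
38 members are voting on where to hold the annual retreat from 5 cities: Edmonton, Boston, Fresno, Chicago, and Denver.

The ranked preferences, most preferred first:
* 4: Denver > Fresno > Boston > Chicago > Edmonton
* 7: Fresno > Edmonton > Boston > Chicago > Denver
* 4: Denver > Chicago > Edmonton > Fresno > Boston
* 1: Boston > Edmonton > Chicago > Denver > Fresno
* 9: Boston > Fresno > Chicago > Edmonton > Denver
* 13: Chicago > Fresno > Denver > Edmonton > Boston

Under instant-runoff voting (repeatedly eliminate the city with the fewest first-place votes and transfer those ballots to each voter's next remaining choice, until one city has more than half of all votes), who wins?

Round 1: Edmonton 0, Boston 10, Fresno 7, Chicago 13, Denver 8. Edmonton eliminated.
Round 2: Boston 10, Fresno 7, Chicago 13, Denver 8. Fresno eliminated.
Round 3: Boston 17, Chicago 13, Denver 8. Denver eliminated.
Round 4: Boston 21, Chicago 17. Boston has a majority (≥20).

Boston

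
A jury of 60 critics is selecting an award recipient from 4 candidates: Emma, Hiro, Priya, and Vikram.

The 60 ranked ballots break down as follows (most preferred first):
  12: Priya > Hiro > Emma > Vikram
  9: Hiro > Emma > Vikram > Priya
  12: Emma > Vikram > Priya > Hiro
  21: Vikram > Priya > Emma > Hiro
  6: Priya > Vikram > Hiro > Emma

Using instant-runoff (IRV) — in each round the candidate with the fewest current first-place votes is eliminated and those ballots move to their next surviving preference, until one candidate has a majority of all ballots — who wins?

Round 1: Emma 12, Hiro 9, Priya 18, Vikram 21. Hiro eliminated.
Round 2: Emma 21, Priya 18, Vikram 21. Priya eliminated.
Round 3: Emma 33, Vikram 27. Emma has a majority (≥31).

Emma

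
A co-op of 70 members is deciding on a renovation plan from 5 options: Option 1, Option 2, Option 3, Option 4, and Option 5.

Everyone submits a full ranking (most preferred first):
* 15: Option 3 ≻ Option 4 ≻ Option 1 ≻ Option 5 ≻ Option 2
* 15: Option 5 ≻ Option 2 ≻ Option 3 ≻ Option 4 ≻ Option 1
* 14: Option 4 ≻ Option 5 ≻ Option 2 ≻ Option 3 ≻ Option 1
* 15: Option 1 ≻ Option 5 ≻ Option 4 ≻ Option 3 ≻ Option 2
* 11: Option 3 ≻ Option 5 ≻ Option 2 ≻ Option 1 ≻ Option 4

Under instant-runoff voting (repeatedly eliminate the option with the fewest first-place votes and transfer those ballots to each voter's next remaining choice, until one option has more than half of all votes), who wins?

Round 1: Option 1 15, Option 2 0, Option 3 26, Option 4 14, Option 5 15. Option 2 eliminated.
Round 2: Option 1 15, Option 3 26, Option 4 14, Option 5 15. Option 4 eliminated.
Round 3: Option 1 15, Option 3 26, Option 5 29. Option 1 eliminated.
Round 4: Option 3 26, Option 5 44. Option 5 has a majority (≥36).

Option 5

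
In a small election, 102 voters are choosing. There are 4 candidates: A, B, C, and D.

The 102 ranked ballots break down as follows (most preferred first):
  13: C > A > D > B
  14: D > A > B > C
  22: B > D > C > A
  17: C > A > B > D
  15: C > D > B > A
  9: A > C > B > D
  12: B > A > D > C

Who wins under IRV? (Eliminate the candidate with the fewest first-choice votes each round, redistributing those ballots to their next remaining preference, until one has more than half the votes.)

Round 1: A 9, B 34, C 45, D 14. A eliminated.
Round 2: B 34, C 54, D 14. C has a majority (≥52).

C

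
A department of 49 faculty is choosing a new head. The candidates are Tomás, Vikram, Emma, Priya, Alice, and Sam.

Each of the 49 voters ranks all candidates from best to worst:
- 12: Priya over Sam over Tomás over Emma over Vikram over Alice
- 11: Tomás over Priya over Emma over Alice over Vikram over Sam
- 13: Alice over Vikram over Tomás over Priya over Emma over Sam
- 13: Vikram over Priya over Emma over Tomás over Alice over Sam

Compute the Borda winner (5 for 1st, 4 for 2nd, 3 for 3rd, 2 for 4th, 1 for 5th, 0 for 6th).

Tomás: 12×3 + 11×5 + 13×3 + 13×2 = 156
Vikram: 12×1 + 11×1 + 13×4 + 13×5 = 140
Emma: 12×2 + 11×3 + 13×1 + 13×3 = 109
Priya: 12×5 + 11×4 + 13×2 + 13×4 = 182
Alice: 12×0 + 11×2 + 13×5 + 13×1 = 100
Sam: 12×4 + 11×0 + 13×0 + 13×0 = 48

Priya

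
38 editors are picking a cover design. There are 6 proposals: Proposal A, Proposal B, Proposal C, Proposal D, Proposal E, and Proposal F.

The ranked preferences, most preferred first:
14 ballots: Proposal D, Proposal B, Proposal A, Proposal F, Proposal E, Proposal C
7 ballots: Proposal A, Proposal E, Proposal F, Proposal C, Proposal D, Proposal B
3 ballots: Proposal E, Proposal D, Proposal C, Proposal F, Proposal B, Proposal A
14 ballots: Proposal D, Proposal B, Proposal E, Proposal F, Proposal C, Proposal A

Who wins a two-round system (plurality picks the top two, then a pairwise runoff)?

Proposal D

Round 1 first-place votes: Proposal A 7, Proposal B 0, Proposal C 0, Proposal D 28, Proposal E 3, Proposal F 0. Proposal D and Proposal A advance.
Runoff: Proposal D is ranked above Proposal A on 31 ballots, Proposal A above Proposal D on 7.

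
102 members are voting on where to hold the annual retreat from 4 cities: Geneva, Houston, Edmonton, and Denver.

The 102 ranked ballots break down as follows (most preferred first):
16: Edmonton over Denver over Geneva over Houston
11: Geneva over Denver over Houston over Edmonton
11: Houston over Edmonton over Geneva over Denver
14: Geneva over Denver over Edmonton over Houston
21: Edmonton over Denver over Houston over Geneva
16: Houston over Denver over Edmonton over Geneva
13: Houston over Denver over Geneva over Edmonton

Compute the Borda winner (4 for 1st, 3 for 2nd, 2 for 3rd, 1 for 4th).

Denver

Geneva: 16×2 + 11×4 + 11×2 + 14×4 + 21×1 + 16×1 + 13×2 = 217
Houston: 16×1 + 11×2 + 11×4 + 14×1 + 21×2 + 16×4 + 13×4 = 254
Edmonton: 16×4 + 11×1 + 11×3 + 14×2 + 21×4 + 16×2 + 13×1 = 265
Denver: 16×3 + 11×3 + 11×1 + 14×3 + 21×3 + 16×3 + 13×3 = 284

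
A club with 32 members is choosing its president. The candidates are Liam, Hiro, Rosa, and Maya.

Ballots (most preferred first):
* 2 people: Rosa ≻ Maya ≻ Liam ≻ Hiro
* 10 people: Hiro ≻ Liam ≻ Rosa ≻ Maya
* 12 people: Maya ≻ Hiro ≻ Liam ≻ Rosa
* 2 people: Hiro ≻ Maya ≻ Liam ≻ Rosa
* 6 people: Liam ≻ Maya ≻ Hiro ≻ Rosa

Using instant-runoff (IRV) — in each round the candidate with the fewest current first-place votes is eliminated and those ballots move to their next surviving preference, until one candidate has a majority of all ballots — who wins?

Round 1: Liam 6, Hiro 12, Rosa 2, Maya 12. Rosa eliminated.
Round 2: Liam 6, Hiro 12, Maya 14. Liam eliminated.
Round 3: Hiro 12, Maya 20. Maya has a majority (≥17).

Maya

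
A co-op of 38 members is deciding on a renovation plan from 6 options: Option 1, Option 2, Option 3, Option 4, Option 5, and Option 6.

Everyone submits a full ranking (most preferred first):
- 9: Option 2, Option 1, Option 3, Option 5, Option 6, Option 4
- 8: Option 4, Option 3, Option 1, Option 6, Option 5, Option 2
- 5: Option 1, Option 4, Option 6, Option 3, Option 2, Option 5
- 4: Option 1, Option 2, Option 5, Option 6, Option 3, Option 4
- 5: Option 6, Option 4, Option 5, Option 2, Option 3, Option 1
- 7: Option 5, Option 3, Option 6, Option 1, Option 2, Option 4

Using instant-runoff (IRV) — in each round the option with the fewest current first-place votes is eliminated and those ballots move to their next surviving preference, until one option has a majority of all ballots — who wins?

Round 1: Option 1 9, Option 2 9, Option 3 0, Option 4 8, Option 5 7, Option 6 5. Option 3 eliminated.
Round 2: Option 1 9, Option 2 9, Option 4 8, Option 5 7, Option 6 5. Option 6 eliminated.
Round 3: Option 1 9, Option 2 9, Option 4 13, Option 5 7. Option 5 eliminated.
Round 4: Option 1 16, Option 2 9, Option 4 13. Option 2 eliminated.
Round 5: Option 1 25, Option 4 13. Option 1 has a majority (≥20).

Option 1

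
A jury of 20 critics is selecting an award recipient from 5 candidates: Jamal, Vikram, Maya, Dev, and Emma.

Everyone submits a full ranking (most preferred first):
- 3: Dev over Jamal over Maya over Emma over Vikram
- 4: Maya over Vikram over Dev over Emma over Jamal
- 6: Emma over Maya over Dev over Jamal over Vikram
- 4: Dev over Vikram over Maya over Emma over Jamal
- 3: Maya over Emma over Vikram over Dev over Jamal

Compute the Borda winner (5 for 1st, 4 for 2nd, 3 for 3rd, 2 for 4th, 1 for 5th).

Maya

Jamal: 3×4 + 4×1 + 6×2 + 4×1 + 3×1 = 35
Vikram: 3×1 + 4×4 + 6×1 + 4×4 + 3×3 = 50
Maya: 3×3 + 4×5 + 6×4 + 4×3 + 3×5 = 80
Dev: 3×5 + 4×3 + 6×3 + 4×5 + 3×2 = 71
Emma: 3×2 + 4×2 + 6×5 + 4×2 + 3×4 = 64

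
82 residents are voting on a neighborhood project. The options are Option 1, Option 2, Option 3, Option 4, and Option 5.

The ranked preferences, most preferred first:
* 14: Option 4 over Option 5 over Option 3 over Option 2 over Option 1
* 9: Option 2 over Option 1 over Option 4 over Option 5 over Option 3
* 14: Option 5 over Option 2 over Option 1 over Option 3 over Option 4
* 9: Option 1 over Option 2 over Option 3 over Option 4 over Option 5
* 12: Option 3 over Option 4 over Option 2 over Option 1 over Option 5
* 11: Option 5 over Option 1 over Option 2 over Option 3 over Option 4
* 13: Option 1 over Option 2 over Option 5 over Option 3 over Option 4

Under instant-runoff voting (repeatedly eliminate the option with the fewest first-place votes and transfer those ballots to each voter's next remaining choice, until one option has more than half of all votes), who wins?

Round 1: Option 1 22, Option 2 9, Option 3 12, Option 4 14, Option 5 25. Option 2 eliminated.
Round 2: Option 1 31, Option 3 12, Option 4 14, Option 5 25. Option 3 eliminated.
Round 3: Option 1 31, Option 4 26, Option 5 25. Option 5 eliminated.
Round 4: Option 1 56, Option 4 26. Option 1 has a majority (≥42).

Option 1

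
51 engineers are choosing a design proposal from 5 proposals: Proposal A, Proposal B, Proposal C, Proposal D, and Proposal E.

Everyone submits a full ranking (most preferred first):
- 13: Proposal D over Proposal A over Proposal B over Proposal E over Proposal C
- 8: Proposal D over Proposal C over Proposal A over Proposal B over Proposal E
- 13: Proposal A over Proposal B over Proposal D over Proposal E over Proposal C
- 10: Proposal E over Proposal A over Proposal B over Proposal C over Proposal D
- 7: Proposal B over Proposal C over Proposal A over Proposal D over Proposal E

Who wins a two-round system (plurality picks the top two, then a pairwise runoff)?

Proposal A

Round 1 first-place votes: Proposal A 13, Proposal B 7, Proposal C 0, Proposal D 21, Proposal E 10. Proposal D and Proposal A advance.
Runoff: Proposal D is ranked above Proposal A on 21 ballots, Proposal A above Proposal D on 30.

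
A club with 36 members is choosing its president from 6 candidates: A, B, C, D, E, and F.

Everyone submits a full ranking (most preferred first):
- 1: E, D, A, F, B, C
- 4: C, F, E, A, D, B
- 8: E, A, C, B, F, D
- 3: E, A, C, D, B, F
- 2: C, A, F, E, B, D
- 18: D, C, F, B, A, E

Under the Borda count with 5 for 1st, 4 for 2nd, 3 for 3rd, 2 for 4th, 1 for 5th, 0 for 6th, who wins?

C

A: 1×3 + 4×2 + 8×4 + 3×4 + 2×4 + 18×1 = 81
B: 1×1 + 4×0 + 8×2 + 3×1 + 2×1 + 18×2 = 58
C: 1×0 + 4×5 + 8×3 + 3×3 + 2×5 + 18×4 = 135
D: 1×4 + 4×1 + 8×0 + 3×2 + 2×0 + 18×5 = 104
E: 1×5 + 4×3 + 8×5 + 3×5 + 2×2 + 18×0 = 76
F: 1×2 + 4×4 + 8×1 + 3×0 + 2×3 + 18×3 = 86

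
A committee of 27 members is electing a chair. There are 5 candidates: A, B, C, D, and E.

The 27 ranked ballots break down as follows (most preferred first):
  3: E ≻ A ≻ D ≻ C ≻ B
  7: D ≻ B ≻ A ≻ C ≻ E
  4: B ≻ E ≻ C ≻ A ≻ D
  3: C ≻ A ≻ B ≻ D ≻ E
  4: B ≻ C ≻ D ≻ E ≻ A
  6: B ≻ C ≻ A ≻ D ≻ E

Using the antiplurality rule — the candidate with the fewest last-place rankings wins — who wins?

C

Last-place votes: A 4, B 3, C 0, D 4, E 16.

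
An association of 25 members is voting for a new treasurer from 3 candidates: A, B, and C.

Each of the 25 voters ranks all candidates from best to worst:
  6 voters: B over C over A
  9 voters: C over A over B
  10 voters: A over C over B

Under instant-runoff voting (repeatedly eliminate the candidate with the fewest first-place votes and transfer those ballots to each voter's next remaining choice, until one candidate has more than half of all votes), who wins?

C

Round 1: A 10, B 6, C 9. B eliminated.
Round 2: A 10, C 15. C has a majority (≥13).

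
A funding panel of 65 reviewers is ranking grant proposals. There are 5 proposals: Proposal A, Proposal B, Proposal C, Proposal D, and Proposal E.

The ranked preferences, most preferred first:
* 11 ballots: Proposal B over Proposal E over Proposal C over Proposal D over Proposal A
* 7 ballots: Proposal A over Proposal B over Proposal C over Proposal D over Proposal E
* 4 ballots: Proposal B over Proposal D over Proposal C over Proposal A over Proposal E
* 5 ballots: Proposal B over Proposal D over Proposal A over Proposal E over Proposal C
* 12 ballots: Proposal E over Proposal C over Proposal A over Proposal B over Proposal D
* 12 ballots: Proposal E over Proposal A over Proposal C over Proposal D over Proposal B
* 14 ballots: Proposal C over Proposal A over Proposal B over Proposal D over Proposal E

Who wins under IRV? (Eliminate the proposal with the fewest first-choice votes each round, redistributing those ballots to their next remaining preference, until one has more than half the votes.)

Proposal B

Round 1: Proposal A 7, Proposal B 20, Proposal C 14, Proposal D 0, Proposal E 24. Proposal D eliminated.
Round 2: Proposal A 7, Proposal B 20, Proposal C 14, Proposal E 24. Proposal A eliminated.
Round 3: Proposal B 27, Proposal C 14, Proposal E 24. Proposal C eliminated.
Round 4: Proposal B 41, Proposal E 24. Proposal B has a majority (≥33).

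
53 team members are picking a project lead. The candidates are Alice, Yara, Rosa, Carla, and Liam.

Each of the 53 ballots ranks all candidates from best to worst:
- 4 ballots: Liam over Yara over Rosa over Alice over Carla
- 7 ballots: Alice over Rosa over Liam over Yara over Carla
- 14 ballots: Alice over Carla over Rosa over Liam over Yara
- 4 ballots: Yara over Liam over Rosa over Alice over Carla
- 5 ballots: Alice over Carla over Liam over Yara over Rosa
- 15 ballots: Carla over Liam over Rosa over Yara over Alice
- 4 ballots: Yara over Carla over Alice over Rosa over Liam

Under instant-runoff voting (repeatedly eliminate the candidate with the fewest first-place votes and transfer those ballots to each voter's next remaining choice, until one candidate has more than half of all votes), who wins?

Alice

Round 1: Alice 26, Yara 8, Rosa 0, Carla 15, Liam 4. Rosa eliminated.
Round 2: Alice 26, Yara 8, Carla 15, Liam 4. Liam eliminated.
Round 3: Alice 26, Yara 12, Carla 15. Yara eliminated.
Round 4: Alice 34, Carla 19. Alice has a majority (≥27).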